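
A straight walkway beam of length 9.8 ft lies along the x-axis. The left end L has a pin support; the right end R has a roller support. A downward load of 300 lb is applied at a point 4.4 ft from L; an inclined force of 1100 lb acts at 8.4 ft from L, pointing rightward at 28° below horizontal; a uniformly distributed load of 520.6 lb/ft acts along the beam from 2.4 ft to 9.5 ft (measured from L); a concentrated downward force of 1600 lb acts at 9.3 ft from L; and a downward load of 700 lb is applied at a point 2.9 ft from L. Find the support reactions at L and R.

Resultant of the distributed load: 520.6 × 7.1 = 3696.26 lb at 5.95 ft from L.
Taking moments about L: R_y·9.8 − 300·4.4 − 1100·sin28°·8.4 − (520.6·7.1)·5.95 − 1600·9.3 − 700·2.9 = 0 → R_y = 44560.7/9.8 = 4547.01 ≈ 4547 lb.
ΣF_y = 0: L_y + 4547.01 − 300 − 1100·sin28° − 520.6·7.1 − 1600 − 700 = 0 → L_y = 2266 lb.
ΣF_x = 0: L_x + 1100·cos28° = 0 → L_x = -971.2 lb.

L_x = -971.2 lb, L_y = 2266 lb, R_y = 4547 lb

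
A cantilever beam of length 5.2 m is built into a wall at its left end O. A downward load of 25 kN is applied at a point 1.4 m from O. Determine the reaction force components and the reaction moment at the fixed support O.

ΣF_x = 0: O_x = 0.
ΣF_y = 0: O_y − 25 = 0 → O_y = 25.00 kN.
ΣM about O: M_O − 25·1.4 = 0 → M_O = 35.00 kN·m.

O_x = 0, O_y = 25.00 kN, M_O = 35.00 kN·m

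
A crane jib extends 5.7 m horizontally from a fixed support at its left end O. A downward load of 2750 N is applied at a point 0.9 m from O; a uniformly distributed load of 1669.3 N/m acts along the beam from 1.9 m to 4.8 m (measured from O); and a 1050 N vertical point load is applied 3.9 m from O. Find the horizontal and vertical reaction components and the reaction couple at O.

O_x = 0, O_y = 8641 N, M_O = 22790 N·m

Resultant of the distributed load: 1669.3 × 2.9 = 4840.97 N at 3.35 m from O.
ΣF_x = 0: O_x = 0.
ΣF_y = 0: O_y − 2750 − 1669.3·2.9 − 1050 = 0 → O_y = 8641 N.
ΣM about O: M_O − 2750·0.9 − (1669.3·2.9)·3.35 − 1050·3.9 = 0 → M_O = 22790 N·m.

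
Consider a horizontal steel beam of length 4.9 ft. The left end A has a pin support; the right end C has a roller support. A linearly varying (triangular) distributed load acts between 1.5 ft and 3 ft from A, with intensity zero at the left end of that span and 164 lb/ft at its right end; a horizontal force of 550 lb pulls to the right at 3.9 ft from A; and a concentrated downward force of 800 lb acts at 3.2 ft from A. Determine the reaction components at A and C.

A_x = -550.0 lb, A_y = 337.8 lb, C_y = 585.2 lb

Resultant of the triangular load: ½ × 164 × 1.5 = 123 lb, acting at 2.5 ft from A (one-third of the span from the peak).
Taking moments about A: C_y·4.9 − (½·164·1.5)·2.5 − 800·3.2 = 0 → C_y = 2867.5/4.9 = 585.204 ≈ 585.2 lb.
ΣF_y = 0: A_y + 585.204 − ½·164·1.5 − 800 = 0 → A_y = 337.8 lb.
ΣF_x = 0: A_x + 550 = 0 → A_x = -550.0 lb.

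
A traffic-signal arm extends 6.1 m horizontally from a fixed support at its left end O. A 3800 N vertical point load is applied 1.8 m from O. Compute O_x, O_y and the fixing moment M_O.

O_x = 0, O_y = 3800 N, M_O = 6840 N·m

ΣF_x = 0: O_x = 0.
ΣF_y = 0: O_y − 3800 = 0 → O_y = 3800 N.
ΣM about O: M_O − 3800·1.8 = 0 → M_O = 6840 N·m.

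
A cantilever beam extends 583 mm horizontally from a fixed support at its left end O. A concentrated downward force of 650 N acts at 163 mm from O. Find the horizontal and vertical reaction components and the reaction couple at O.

ΣF_x = 0: O_x = 0.
ΣF_y = 0: O_y − 650 = 0 → O_y = 650.0 N.
ΣM about O: M_O − 650·163 = 0 → M_O = 106000 N·mm.

O_x = 0, O_y = 650.0 N, M_O = 106000 N·mm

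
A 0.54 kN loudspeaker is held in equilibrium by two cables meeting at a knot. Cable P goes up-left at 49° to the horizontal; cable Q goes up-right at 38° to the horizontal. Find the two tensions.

ΣF_x = 0: −T_P·cos49° + T_Q·cos38° = 0 → T_Q = 0.832551·T_P.
ΣF_y = 0: T_P·sin49° + T_Q·sin38° = 0.54.
Substitute: T_P·(0.75471 + 0.832551·0.615661) = 0.54 → T_P = 0.42611 ≈ 0.4261 kN.
Then T_Q = 0.832551 × 0.42611 = 0.3548 kN.

T_P = 0.4261 kN, T_Q = 0.3548 kN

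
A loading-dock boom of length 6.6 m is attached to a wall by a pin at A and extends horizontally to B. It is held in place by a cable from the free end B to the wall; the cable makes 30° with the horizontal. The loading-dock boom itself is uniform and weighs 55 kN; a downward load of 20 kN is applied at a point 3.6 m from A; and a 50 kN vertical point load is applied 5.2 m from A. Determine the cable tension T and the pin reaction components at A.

T = 155.6 kN, A_x = 134.8 kN, A_y = 47.20 kN

ΣM about A: T·sin30°·6.6 − 55·3.3 − 20·3.6 − 50·5.2 = 0 → T = 513.5/(6.6·0.5) = 155.606 ≈ 155.6 kN.
ΣF_x = 0: A_x − T·cos30° = 0 → A_x = 155.606 × 0.866025 = 134.8 kN.
ΣF_y = 0: A_y + T·sin30° − 55 − 20 − 50 = 0 → A_y = 125 − 155.606 × 0.5 = 47.20 kN.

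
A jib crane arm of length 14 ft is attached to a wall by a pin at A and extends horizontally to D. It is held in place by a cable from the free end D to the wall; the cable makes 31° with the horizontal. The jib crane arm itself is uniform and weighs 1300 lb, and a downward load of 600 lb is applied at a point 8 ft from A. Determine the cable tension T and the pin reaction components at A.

ΣM about A: T·sin31°·14 − 1300·7 − 600·8 = 0 → T = 13900/(14·0.515038) = 1927.74 ≈ 1928 lb.
ΣF_x = 0: A_x − T·cos31° = 0 → A_x = 1927.74 × 0.857167 = 1652 lb.
ΣF_y = 0: A_y + T·sin31° − 1300 − 600 = 0 → A_y = 1900 − 1927.74 × 0.515038 = 907.1 lb.

T = 1928 lb, A_x = 1652 lb, A_y = 907.1 lb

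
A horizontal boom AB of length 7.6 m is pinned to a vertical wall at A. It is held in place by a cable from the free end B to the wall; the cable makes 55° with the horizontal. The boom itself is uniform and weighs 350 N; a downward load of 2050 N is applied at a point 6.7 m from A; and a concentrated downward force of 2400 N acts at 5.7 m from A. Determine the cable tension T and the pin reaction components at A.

T = 4617 N, A_x = 2648 N, A_y = 1018 N

ΣM about A: T·sin55°·7.6 − 350·3.8 − 2050·6.7 − 2400·5.7 = 0 → T = 28745/(7.6·0.819152) = 4617.26 ≈ 4617 N.
ΣF_x = 0: A_x − T·cos55° = 0 → A_x = 4617.26 × 0.573576 = 2648 N.
ΣF_y = 0: A_y + T·sin55° − 350 − 2050 − 2400 = 0 → A_y = 4800 − 4617.26 × 0.819152 = 1018 N.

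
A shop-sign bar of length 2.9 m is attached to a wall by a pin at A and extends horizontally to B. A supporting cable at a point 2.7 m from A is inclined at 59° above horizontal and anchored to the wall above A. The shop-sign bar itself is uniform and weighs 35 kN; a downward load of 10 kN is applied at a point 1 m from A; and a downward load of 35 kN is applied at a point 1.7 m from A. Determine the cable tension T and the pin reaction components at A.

ΣM about A: T·sin59°·2.7 − 35·1.45 − 10·1 − 35·1.7 = 0 → T = 120.25/(2.7·0.857167) = 51.9584 ≈ 51.96 kN.
ΣF_x = 0: A_x − T·cos59° = 0 → A_x = 51.9584 × 0.515038 = 26.76 kN.
ΣF_y = 0: A_y + T·sin59° − 35 − 10 − 35 = 0 → A_y = 80 − 51.9584 × 0.857167 = 35.46 kN.

T = 51.96 kN, A_x = 26.76 kN, A_y = 35.46 kN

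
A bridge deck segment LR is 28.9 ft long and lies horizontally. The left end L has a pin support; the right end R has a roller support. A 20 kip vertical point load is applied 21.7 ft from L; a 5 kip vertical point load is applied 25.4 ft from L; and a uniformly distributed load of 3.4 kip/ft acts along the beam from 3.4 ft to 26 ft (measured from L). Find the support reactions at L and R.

L_x = 0, L_y = 43.34 kip, R_y = 58.50 kip

Resultant of the distributed load: 3.4 × 22.6 = 76.84 kip at 14.7 ft from L.
ΣM about L: R_y·28.9 − 20·21.7 − 5·25.4 − (3.4·22.6)·14.7 = 0 → R_y = 1690.548/28.9 = 58.4965 ≈ 58.50 kip.
ΣF_y = 0: L_y + 58.4965 − 20 − 5 − 3.4·22.6 = 0 → L_y = 43.34 kip.
ΣF_x = 0: no horizontal applied forces, so L_x = 0.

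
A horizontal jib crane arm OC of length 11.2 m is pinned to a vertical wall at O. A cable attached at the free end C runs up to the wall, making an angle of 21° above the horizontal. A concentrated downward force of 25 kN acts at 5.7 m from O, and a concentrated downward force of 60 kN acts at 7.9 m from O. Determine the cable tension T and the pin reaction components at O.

ΣM about O: T·sin21°·11.2 − 25·5.7 − 60·7.9 = 0 → T = 616.5/(11.2·0.358368) = 153.598 ≈ 153.6 kN.
ΣF_x = 0: O_x − T·cos21° = 0 → O_x = 153.598 × 0.93358 = 143.4 kN.
ΣF_y = 0: O_y + T·sin21° − 25 − 60 = 0 → O_y = 85 − 153.598 × 0.358368 = 29.96 kN.

T = 153.6 kN, O_x = 143.4 kN, O_y = 29.96 kN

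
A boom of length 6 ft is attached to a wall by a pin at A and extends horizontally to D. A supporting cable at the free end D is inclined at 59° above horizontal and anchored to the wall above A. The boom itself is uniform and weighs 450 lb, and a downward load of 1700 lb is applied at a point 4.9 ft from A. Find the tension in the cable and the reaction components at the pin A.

T = 1882 lb, A_x = 969.4 lb, A_y = 536.7 lb

ΣM about A: T·sin59°·6 − 450·3 − 1700·4.9 = 0 → T = 9680/(6·0.857167) = 1882.17 ≈ 1882 lb.
ΣF_x = 0: A_x − T·cos59° = 0 → A_x = 1882.17 × 0.515038 = 969.4 lb.
ΣF_y = 0: A_y + T·sin59° − 450 − 1700 = 0 → A_y = 2150 − 1882.17 × 0.857167 = 536.7 lb.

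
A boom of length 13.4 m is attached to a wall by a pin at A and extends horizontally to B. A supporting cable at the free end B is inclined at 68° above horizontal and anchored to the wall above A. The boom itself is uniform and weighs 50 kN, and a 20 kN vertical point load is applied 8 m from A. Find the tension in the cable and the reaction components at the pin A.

ΣM about A: T·sin68°·13.4 − 50·6.7 − 20·8 = 0 → T = 495/(13.4·0.927184) = 39.8414 ≈ 39.84 kN.
ΣF_x = 0: A_x − T·cos68° = 0 → A_x = 39.8414 × 0.374607 = 14.92 kN.
ΣF_y = 0: A_y + T·sin68° − 50 − 20 = 0 → A_y = 70 − 39.8414 × 0.927184 = 33.06 kN.

T = 39.84 kN, A_x = 14.92 kN, A_y = 33.06 kN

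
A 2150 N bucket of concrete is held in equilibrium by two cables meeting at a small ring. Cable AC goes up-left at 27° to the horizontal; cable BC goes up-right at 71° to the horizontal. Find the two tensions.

ΣF_x = 0: −T_AC·cos27° + T_BC·cos71° = 0 → T_BC = 2.73677·T_AC.
ΣF_y = 0: T_AC·sin27° + T_BC·sin71° = 2150.
Substitute: T_AC·(0.45399 + 2.73677·0.945519) = 2150 → T_AC = 706.851 ≈ 706.9 N.
Then T_BC = 2.73677 × 706.851 = 1934 N.

T_AC = 706.9 N, T_BC = 1934 N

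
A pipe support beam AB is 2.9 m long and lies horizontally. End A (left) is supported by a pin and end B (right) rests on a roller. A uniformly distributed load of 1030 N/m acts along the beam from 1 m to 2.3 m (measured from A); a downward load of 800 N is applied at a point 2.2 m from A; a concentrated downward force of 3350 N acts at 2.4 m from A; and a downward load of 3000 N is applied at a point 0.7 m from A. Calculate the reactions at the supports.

Resultant of the distributed load: 1030 × 1.3 = 1339 N at 1.65 m from A.
Moments about A: B_y·2.9 − (1030·1.3)·1.65 − 800·2.2 − 3350·2.4 − 3000·0.7 = 0 → B_y = 14109.35/2.9 = 4865.29 ≈ 4865 N.
ΣF_y = 0: A_y + 4865.29 − 1030·1.3 − 800 − 3350 − 3000 = 0 → A_y = 3624 N.
ΣF_x = 0: no horizontal applied forces, so A_x = 0.

A_x = 0, A_y = 3624 N, B_y = 4865 N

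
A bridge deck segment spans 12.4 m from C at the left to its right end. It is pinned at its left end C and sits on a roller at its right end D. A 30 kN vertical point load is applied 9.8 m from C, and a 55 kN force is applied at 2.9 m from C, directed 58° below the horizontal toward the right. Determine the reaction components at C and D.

Taking moments about C: D_y·12.4 − 30·9.8 − 55·sin58°·2.9 = 0 → D_y = 429.264/12.4 = 34.6181 ≈ 34.62 kN.
ΣF_y = 0: C_y + 34.6181 − 30 − 55·sin58° = 0 → C_y = 42.02 kN.
ΣF_x = 0: C_x + 55·cos58° = 0 → C_x = -29.15 kN.

C_x = -29.15 kN, C_y = 42.02 kN, D_y = 34.62 kN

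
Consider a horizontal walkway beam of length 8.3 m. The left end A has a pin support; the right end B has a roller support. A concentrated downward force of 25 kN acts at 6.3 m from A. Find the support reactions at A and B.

A_x = 0, A_y = 6.024 kN, B_y = 18.98 kN

ΣM about A: B_y·8.3 − 25·6.3 = 0 → B_y = 157.5/8.3 = 18.9759 ≈ 18.98 kN.
ΣF_y = 0: A_y + 18.9759 − 25 = 0 → A_y = 6.024 kN.
ΣF_x = 0: no horizontal applied forces, so A_x = 0.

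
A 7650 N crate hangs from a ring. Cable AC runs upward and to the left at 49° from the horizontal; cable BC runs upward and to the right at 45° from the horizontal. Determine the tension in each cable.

T_AC = 5423 N, T_BC = 5031 N

ΣF_x = 0: −T_AC·cos49° + T_BC·cos45° = 0 → T_BC = 0.927808·T_AC.
ΣF_y = 0: T_AC·sin49° + T_BC·sin45° = 7650.
Substitute: T_AC·(0.75471 + 0.927808·0.707107) = 7650 → T_AC = 5422.57 ≈ 5423 N.
Then T_BC = 0.927808 × 5422.57 = 5031 N.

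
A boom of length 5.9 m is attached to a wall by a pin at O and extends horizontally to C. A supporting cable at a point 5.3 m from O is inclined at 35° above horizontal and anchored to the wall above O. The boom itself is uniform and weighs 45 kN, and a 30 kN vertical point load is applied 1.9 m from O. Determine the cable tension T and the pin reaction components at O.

T = 62.42 kN, O_x = 51.13 kN, O_y = 39.20 kN

ΣM about O: T·sin35°·5.3 − 45·2.95 − 30·1.9 = 0 → T = 189.75/(5.3·0.573576) = 62.4187 ≈ 62.42 kN.
ΣF_x = 0: O_x − T·cos35° = 0 → O_x = 62.4187 × 0.819152 = 51.13 kN.
ΣF_y = 0: O_y + T·sin35° − 45 − 30 = 0 → O_y = 75 − 62.4187 × 0.573576 = 39.20 kN.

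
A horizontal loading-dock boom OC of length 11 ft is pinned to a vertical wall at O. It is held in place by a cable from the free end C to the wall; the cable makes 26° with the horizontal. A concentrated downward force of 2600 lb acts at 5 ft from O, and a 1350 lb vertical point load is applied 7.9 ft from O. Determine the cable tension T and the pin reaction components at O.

ΣM about O: T·sin26°·11 − 2600·5 − 1350·7.9 = 0 → T = 23665/(11·0.438371) = 4907.63 ≈ 4908 lb.
ΣF_x = 0: O_x − T·cos26° = 0 → O_x = 4907.63 × 0.898794 = 4411 lb.
ΣF_y = 0: O_y + T·sin26° − 2600 − 1350 = 0 → O_y = 3950 − 4907.63 × 0.438371 = 1799 lb.

T = 4908 lb, O_x = 4411 lb, O_y = 1799 lb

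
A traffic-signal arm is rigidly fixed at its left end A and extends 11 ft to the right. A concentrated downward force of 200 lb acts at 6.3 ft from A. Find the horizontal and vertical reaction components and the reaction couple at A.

A_x = 0, A_y = 200.0 lb, M_A = 1260 lb·ft

ΣF_x = 0: A_x = 0.
ΣF_y = 0: A_y − 200 = 0 → A_y = 200.0 lb.
ΣM about A: M_A − 200·6.3 = 0 → M_A = 1260 lb·ft.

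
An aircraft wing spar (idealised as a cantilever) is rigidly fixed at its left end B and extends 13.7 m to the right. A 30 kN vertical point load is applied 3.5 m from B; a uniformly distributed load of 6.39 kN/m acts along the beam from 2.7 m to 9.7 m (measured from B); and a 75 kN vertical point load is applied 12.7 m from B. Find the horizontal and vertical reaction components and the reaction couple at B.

Resultant of the distributed load: 6.39 × 7 = 44.73 kN at 6.2 m from B.
ΣF_x = 0: B_x = 0.
ΣF_y = 0: B_y − 30 − 6.39·7 − 75 = 0 → B_y = 149.7 kN.
ΣM about B: M_B − 30·3.5 − (6.39·7)·6.2 − 75·12.7 = 0 → M_B = 1335 kN·m.

B_x = 0, B_y = 149.7 kN, M_B = 1335 kN·m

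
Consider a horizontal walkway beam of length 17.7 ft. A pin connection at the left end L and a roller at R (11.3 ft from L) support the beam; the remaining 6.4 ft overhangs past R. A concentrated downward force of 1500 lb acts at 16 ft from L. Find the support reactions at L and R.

L_x = 0, L_y = -623.9 lb, R_y = 2124 lb

ΣM about L: R_y·11.3 − 1500·16 = 0 → R_y = 24000/11.3 = 2123.89 ≈ 2124 lb.
ΣF_y = 0: L_y + 2123.89 − 1500 = 0 → L_y = -623.9 lb.
ΣF_x = 0: no horizontal applied forces, so L_x = 0.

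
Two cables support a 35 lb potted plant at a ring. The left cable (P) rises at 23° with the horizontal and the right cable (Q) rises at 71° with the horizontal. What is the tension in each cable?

ΣF_x = 0: −T_P·cos23° + T_Q·cos71° = 0 → T_Q = 2.82738·T_P.
ΣF_y = 0: T_P·sin23° + T_Q·sin71° = 35.
Substitute: T_P·(0.390731 + 2.82738·0.945519) = 35 → T_P = 11.4227 ≈ 11.42 lb.
Then T_Q = 2.82738 × 11.4227 = 32.30 lb.

T_P = 11.42 lb, T_Q = 32.30 lb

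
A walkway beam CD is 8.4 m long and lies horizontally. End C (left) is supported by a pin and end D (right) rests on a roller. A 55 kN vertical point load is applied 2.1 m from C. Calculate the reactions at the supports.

Moments about C: D_y·8.4 − 55·2.1 = 0 → D_y = 115.5/8.4 = 13.75 kN.
ΣF_y = 0: C_y + 13.75 − 55 = 0 → C_y = 41.25 kN.
ΣF_x = 0: no horizontal applied forces, so C_x = 0.

C_x = 0, C_y = 41.25 kN, D_y = 13.75 kN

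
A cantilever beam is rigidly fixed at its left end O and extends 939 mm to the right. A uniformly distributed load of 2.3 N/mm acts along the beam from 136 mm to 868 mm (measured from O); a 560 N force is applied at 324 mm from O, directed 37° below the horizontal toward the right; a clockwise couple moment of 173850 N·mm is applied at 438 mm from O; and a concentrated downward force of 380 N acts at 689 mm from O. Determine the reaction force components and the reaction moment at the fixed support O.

O_x = -447.2 N, O_y = 2401 N, M_O = 1390000 N·mm

Resultant of the distributed load: 2.3 × 732 = 1683.6 N at 502 mm from O.
ΣF_x = 0: O_x + 560·cos37° = 0 → O_x = -447.2 N.
ΣF_y = 0: O_y − 2.3·732 − 560·sin37° − 380 = 0 → O_y = 2401 N.
ΣM about O: M_O − (2.3·732)·502 − 560·sin37°·324 − 173850 − 380·689 = 0 → M_O = 1390000 N·mm.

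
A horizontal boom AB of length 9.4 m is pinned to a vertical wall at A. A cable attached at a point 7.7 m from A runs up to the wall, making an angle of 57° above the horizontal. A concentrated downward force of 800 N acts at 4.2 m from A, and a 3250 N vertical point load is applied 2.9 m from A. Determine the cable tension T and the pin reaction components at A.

ΣM about A: T·sin57°·7.7 − 800·4.2 − 3250·2.9 = 0 → T = 12785/(7.7·0.838671) = 1979.79 ≈ 1980 N.
ΣF_x = 0: A_x − T·cos57° = 0 → A_x = 1979.79 × 0.544639 = 1078 N.
ΣF_y = 0: A_y + T·sin57° − 800 − 3250 = 0 → A_y = 4050 − 1979.79 × 0.838671 = 2390 N.

T = 1980 N, A_x = 1078 N, A_y = 2390 N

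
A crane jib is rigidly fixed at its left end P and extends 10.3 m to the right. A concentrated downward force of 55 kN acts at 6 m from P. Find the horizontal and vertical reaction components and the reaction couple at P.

ΣF_x = 0: P_x = 0.
ΣF_y = 0: P_y − 55 = 0 → P_y = 55.00 kN.
ΣM about P: M_P − 55·6 = 0 → M_P = 330.0 kN·m.

P_x = 0, P_y = 55.00 kN, M_P = 330.0 kN·m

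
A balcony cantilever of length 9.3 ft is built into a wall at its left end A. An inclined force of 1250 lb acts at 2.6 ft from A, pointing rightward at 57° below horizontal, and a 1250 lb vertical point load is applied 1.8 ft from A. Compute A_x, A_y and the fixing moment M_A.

A_x = -680.8 lb, A_y = 2298 lb, M_A = 4976 lb·ft

ΣF_x = 0: A_x + 1250·cos57° = 0 → A_x = -680.8 lb.
ΣF_y = 0: A_y − 1250·sin57° − 1250 = 0 → A_y = 2298 lb.
ΣM about A: M_A − 1250·sin57°·2.6 − 1250·1.8 = 0 → M_A = 4976 lb·ft.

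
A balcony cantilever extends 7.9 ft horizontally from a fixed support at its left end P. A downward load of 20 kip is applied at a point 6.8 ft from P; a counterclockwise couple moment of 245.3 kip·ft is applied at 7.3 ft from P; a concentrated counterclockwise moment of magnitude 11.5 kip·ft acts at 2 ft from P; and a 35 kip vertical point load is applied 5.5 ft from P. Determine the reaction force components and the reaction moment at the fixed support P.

P_x = 0, P_y = 55.00 kip, M_P = 71.70 kip·ft

ΣF_x = 0: P_x = 0.
ΣF_y = 0: P_y − 20 − 35 = 0 → P_y = 55.00 kip.
ΣM about P: M_P − 20·6.8 + 245.3 + 11.5 − 35·5.5 = 0 → M_P = 71.70 kip·ft.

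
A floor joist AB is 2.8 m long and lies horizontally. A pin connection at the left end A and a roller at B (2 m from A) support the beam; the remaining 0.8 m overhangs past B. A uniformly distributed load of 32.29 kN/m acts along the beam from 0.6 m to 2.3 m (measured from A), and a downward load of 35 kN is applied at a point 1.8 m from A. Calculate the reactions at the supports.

Resultant of the distributed load: 32.29 × 1.7 = 54.893 kN at 1.45 m from A.
Moments about A: B_y·2 − (32.29·1.7)·1.45 − 35·1.8 = 0 → B_y = 142.59485/2 = 71.2974 ≈ 71.30 kN.
ΣF_y = 0: A_y + 71.2974 − 32.29·1.7 − 35 = 0 → A_y = 18.60 kN.
ΣF_x = 0: no horizontal applied forces, so A_x = 0.

A_x = 0, A_y = 18.60 kN, B_y = 71.30 kN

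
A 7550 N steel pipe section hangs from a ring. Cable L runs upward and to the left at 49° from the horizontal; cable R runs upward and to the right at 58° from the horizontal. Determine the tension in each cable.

T_L = 4184 N, T_R = 5180 N

ΣF_x = 0: −T_L·cos49° + T_R·cos58° = 0 → T_R = 1.23804·T_L.
ΣF_y = 0: T_L·sin49° + T_R·sin58° = 7550.
Substitute: T_L·(0.75471 + 1.23804·0.848048) = 7550 → T_L = 4183.69 ≈ 4184 N.
Then T_R = 1.23804 × 4183.69 = 5180 N.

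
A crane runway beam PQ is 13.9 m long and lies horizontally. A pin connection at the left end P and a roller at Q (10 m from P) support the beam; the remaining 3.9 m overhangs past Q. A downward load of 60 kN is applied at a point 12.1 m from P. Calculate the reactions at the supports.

Taking moments about P: Q_y·10 − 60·12.1 = 0 → Q_y = 726/10 = 72.60 kN.
ΣF_y = 0: P_y + 72.6 − 60 = 0 → P_y = -12.60 kN.
ΣF_x = 0: no horizontal applied forces, so P_x = 0.

P_x = 0, P_y = -12.60 kN, Q_y = 72.60 kN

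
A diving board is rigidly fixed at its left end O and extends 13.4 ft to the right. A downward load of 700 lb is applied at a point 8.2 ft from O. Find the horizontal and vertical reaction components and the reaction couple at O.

ΣF_x = 0: O_x = 0.
ΣF_y = 0: O_y − 700 = 0 → O_y = 700.0 lb.
ΣM about O: M_O − 700·8.2 = 0 → M_O = 5740 lb·ft.

O_x = 0, O_y = 700.0 lb, M_O = 5740 lb·ft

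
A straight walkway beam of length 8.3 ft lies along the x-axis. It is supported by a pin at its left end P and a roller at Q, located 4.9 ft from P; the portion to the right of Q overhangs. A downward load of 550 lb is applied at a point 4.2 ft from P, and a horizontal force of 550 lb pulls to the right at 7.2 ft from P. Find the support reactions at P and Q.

P_x = -550.0 lb, P_y = 78.57 lb, Q_y = 471.4 lb

Moments about P: Q_y·4.9 − 550·4.2 = 0 → Q_y = 2310/4.9 = 471.429 ≈ 471.4 lb.
ΣF_y = 0: P_y + 471.429 − 550 = 0 → P_y = 78.57 lb.
ΣF_x = 0: P_x + 550 = 0 → P_x = -550.0 lb.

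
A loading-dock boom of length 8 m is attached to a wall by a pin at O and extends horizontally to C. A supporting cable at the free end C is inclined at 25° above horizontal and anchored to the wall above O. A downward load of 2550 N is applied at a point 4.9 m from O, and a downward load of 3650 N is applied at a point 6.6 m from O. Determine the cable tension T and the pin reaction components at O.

T = 10820 N, O_x = 9807 N, O_y = 1627 N

ΣM about O: T·sin25°·8 − 2550·4.9 − 3650·6.6 = 0 → T = 36585/(8·0.422618) = 10820.9 ≈ 10820 N.
ΣF_x = 0: O_x − T·cos25° = 0 → O_x = 10820.9 × 0.906308 = 9807 N.
ΣF_y = 0: O_y + T·sin25° − 2550 − 3650 = 0 → O_y = 6200 − 10820.9 × 0.422618 = 1627 N.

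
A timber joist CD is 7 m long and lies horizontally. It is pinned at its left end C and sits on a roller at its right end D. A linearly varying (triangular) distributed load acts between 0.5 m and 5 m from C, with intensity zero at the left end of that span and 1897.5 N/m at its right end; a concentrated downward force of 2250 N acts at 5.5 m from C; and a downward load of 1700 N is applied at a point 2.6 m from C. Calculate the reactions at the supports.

Resultant of the triangular load: ½ × 1897.5 × 4.5 = 4269.375 N, acting at 3.5 m from C (one-third of the span from the peak).
Taking moments about C: D_y·7 − (½·1897.5·4.5)·3.5 − 2250·5.5 − 1700·2.6 = 0 → D_y = 31737.8125/7 = 4533.97 ≈ 4534 N.
ΣF_y = 0: C_y + 4533.97 − ½·1897.5·4.5 − 2250 − 1700 = 0 → C_y = 3685 N.
ΣF_x = 0: no horizontal applied forces, so C_x = 0.

C_x = 0, C_y = 3685 N, D_y = 4534 N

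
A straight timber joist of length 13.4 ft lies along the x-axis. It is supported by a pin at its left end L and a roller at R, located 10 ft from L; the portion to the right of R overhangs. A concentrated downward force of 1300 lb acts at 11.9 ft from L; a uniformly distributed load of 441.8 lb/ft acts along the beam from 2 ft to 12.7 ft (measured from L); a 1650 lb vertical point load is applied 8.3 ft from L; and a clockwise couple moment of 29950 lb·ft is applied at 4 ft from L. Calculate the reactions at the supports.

L_x = 0, L_y = -1709 lb, R_y = 9386 lb

Resultant of the distributed load: 441.8 × 10.7 = 4727.26 lb at 7.35 ft from L.
Moments about L: R_y·10 − 1300·11.9 − (441.8·10.7)·7.35 − 1650·8.3 − 29950 = 0 → R_y = 93860.361/10 = 9386.04 ≈ 9386 lb.
ΣF_y = 0: L_y + 9386.04 − 1300 − 441.8·10.7 − 1650 = 0 → L_y = -1709 lb.
ΣF_x = 0: no horizontal applied forces, so L_x = 0.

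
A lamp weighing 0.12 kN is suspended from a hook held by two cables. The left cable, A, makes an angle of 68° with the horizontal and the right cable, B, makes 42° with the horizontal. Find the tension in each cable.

ΣF_x = 0: −T_A·cos68° + T_B·cos42° = 0 → T_B = 0.504083·T_A.
ΣF_y = 0: T_A·sin68° + T_B·sin42° = 0.12.
Substitute: T_A·(0.927184 + 0.504083·0.669131) = 0.12 → T_A = 0.0949006 ≈ 0.09490 kN.
Then T_B = 0.504083 × 0.0949006 = 0.04784 kN.

T_A = 0.09490 kN, T_B = 0.04784 kN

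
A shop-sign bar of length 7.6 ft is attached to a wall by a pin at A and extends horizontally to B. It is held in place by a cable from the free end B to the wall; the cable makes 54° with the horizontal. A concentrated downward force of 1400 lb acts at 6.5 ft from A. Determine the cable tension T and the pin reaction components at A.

T = 1480 lb, A_x = 869.9 lb, A_y = 202.6 lb

ΣM about A: T·sin54°·7.6 − 1400·6.5 = 0 → T = 9100/(7.6·0.809017) = 1480.03 ≈ 1480 lb.
ΣF_x = 0: A_x − T·cos54° = 0 → A_x = 1480.03 × 0.587785 = 869.9 lb.
ΣF_y = 0: A_y + T·sin54° − 1400 = 0 → A_y = 1400 − 1480.03 × 0.809017 = 202.6 lb.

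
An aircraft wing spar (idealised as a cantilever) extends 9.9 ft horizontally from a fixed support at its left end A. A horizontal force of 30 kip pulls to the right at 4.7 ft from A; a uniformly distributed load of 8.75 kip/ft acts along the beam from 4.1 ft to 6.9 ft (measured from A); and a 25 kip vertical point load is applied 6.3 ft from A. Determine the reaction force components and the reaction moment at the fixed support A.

A_x = -30.00 kip, A_y = 49.50 kip, M_A = 292.2 kip·ft

Resultant of the distributed load: 8.75 × 2.8 = 24.5 kip at 5.5 ft from A.
ΣF_x = 0: A_x + 30 = 0 → A_x = -30.00 kip.
ΣF_y = 0: A_y − 8.75·2.8 − 25 = 0 → A_y = 49.50 kip.
ΣM about A: M_A − (8.75·2.8)·5.5 − 25·6.3 = 0 → M_A = 292.2 kip·ft.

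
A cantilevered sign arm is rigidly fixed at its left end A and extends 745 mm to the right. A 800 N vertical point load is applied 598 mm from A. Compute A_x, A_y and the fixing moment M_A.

ΣF_x = 0: A_x = 0.
ΣF_y = 0: A_y − 800 = 0 → A_y = 800.0 N.
ΣM about A: M_A − 800·598 = 0 → M_A = 478400 N·mm.

A_x = 0, A_y = 800.0 N, M_A = 478400 N·mm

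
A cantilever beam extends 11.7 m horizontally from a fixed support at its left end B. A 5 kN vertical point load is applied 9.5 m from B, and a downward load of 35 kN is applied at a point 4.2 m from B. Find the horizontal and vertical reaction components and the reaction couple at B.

ΣF_x = 0: B_x = 0.
ΣF_y = 0: B_y − 5 − 35 = 0 → B_y = 40.00 kN.
ΣM about B: M_B − 5·9.5 − 35·4.2 = 0 → M_B = 194.5 kN·m.

B_x = 0, B_y = 40.00 kN, M_B = 194.5 kN·m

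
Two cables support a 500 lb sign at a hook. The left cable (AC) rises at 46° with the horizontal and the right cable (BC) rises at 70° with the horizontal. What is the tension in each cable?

ΣF_x = 0: −T_AC·cos46° + T_BC·cos70° = 0 → T_BC = 2.03105·T_AC.
ΣF_y = 0: T_AC·sin46° + T_BC·sin70° = 500.
Substitute: T_AC·(0.71934 + 2.03105·0.939693) = 500 → T_AC = 190.266 ≈ 190.3 lb.
Then T_BC = 2.03105 × 190.266 = 386.4 lb.

T_AC = 190.3 lb, T_BC = 386.4 lb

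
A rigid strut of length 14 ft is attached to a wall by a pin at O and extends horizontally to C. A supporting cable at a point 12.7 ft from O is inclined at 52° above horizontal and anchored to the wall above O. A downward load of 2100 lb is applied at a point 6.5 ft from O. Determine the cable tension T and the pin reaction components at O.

T = 1364 lb, O_x = 839.7 lb, O_y = 1025 lb

ΣM about O: T·sin52°·12.7 − 2100·6.5 = 0 → T = 13650/(12.7·0.788011) = 1363.94 ≈ 1364 lb.
ΣF_x = 0: O_x − T·cos52° = 0 → O_x = 1363.94 × 0.615661 = 839.7 lb.
ΣF_y = 0: O_y + T·sin52° − 2100 = 0 → O_y = 2100 − 1363.94 × 0.788011 = 1025 lb.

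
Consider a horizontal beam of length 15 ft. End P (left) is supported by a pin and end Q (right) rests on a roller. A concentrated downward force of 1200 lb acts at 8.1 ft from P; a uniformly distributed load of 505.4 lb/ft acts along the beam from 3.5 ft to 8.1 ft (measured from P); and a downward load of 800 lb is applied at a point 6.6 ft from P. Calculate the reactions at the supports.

P_x = 0, P_y = 2426 lb, Q_y = 1899 lb

Resultant of the distributed load: 505.4 × 4.6 = 2324.84 lb at 5.8 ft from P.
Moments about P: Q_y·15 − 1200·8.1 − (505.4·4.6)·5.8 − 800·6.6 = 0 → Q_y = 28484.072/15 = 1898.94 ≈ 1899 lb.
ΣF_y = 0: P_y + 1898.94 − 1200 − 505.4·4.6 − 800 = 0 → P_y = 2426 lb.
ΣF_x = 0: no horizontal applied forces, so P_x = 0.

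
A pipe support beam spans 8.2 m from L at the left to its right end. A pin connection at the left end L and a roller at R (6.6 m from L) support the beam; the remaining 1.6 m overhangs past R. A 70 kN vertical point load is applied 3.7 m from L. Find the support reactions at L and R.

Taking moments about L: R_y·6.6 − 70·3.7 = 0 → R_y = 259/6.6 = 39.2424 ≈ 39.24 kN.
ΣF_y = 0: L_y + 39.2424 − 70 = 0 → L_y = 30.76 kN.
ΣF_x = 0: no horizontal applied forces, so L_x = 0.

L_x = 0, L_y = 30.76 kN, R_y = 39.24 kN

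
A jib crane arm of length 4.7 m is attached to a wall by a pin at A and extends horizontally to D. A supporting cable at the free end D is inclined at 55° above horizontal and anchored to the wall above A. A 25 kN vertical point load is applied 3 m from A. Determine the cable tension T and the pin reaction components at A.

ΣM about A: T·sin55°·4.7 − 25·3 = 0 → T = 75/(4.7·0.819152) = 19.4804 ≈ 19.48 kN.
ΣF_x = 0: A_x − T·cos55° = 0 → A_x = 19.4804 × 0.573576 = 11.17 kN.
ΣF_y = 0: A_y + T·sin55° − 25 = 0 → A_y = 25 − 19.4804 × 0.819152 = 9.043 kN.

T = 19.48 kN, A_x = 11.17 kN, A_y = 9.043 kN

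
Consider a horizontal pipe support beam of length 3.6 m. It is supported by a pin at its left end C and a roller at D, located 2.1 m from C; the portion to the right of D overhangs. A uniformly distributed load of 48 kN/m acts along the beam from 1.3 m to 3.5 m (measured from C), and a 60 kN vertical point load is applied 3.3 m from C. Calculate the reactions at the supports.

C_x = 0, C_y = -49.37 kN, D_y = 215.0 kN

Resultant of the distributed load: 48 × 2.2 = 105.6 kN at 2.4 m from C.
ΣM about C: D_y·2.1 − (48·2.2)·2.4 − 60·3.3 = 0 → D_y = 451.44/2.1 = 214.971 ≈ 215.0 kN.
ΣF_y = 0: C_y + 214.971 − 48·2.2 − 60 = 0 → C_y = -49.37 kN.
ΣF_x = 0: no horizontal applied forces, so C_x = 0.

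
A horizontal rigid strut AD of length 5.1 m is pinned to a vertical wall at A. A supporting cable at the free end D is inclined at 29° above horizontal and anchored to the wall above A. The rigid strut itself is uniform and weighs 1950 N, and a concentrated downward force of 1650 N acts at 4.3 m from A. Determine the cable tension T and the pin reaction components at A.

T = 4881 N, A_x = 4269 N, A_y = 1234 N

ΣM about A: T·sin29°·5.1 − 1950·2.55 − 1650·4.3 = 0 → T = 12067.5/(5.1·0.48481) = 4880.63 ≈ 4881 N.
ΣF_x = 0: A_x − T·cos29° = 0 → A_x = 4880.63 × 0.87462 = 4269 N.
ΣF_y = 0: A_y + T·sin29° − 1950 − 1650 = 0 → A_y = 3600 − 4880.63 × 0.48481 = 1234 N.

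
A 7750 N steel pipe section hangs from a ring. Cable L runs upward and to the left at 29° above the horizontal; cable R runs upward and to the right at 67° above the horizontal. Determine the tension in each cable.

T_L = 3045 N, T_R = 6816 N

ΣF_x = 0: −T_L·cos29° + T_R·cos67° = 0 → T_R = 2.23842·T_L.
ΣF_y = 0: T_L·sin29° + T_R·sin67° = 7750.
Substitute: T_L·(0.48481 + 2.23842·0.920505) = 7750 → T_L = 3044.84 ≈ 3045 N.
Then T_R = 2.23842 × 3044.84 = 6816 N.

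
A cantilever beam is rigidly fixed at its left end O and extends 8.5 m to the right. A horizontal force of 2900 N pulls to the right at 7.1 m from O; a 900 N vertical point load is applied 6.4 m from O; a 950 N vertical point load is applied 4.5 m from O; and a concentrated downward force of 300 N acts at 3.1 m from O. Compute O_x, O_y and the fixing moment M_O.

O_x = -2900 N, O_y = 2150 N, M_O = 10960 N·m

ΣF_x = 0: O_x + 2900 = 0 → O_x = -2900 N.
ΣF_y = 0: O_y − 900 − 950 − 300 = 0 → O_y = 2150 N.
ΣM about O: M_O − 900·6.4 − 950·4.5 − 300·3.1 = 0 → M_O = 10960 N·m.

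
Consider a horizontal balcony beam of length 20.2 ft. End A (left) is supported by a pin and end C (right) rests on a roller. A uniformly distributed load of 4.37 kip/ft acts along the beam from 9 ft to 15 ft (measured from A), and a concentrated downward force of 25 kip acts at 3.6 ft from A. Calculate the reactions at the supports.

Resultant of the distributed load: 4.37 × 6 = 26.22 kip at 12 ft from A.
Taking moments about A: C_y·20.2 − (4.37·6)·12 − 25·3.6 = 0 → C_y = 404.64/20.2 = 20.0317 ≈ 20.03 kip.
ΣF_y = 0: A_y + 20.0317 − 4.37·6 − 25 = 0 → A_y = 31.19 kip.
ΣF_x = 0: no horizontal applied forces, so A_x = 0.

A_x = 0, A_y = 31.19 kip, C_y = 20.03 kip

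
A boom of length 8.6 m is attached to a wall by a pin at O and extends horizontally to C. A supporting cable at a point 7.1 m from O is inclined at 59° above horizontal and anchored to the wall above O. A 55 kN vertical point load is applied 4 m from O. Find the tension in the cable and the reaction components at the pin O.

ΣM about O: T·sin59°·7.1 − 55·4 = 0 → T = 220/(7.1·0.857167) = 36.1492 ≈ 36.15 kN.
ΣF_x = 0: O_x − T·cos59° = 0 → O_x = 36.1492 × 0.515038 = 18.62 kN.
ΣF_y = 0: O_y + T·sin59° − 55 = 0 → O_y = 55 − 36.1492 × 0.857167 = 24.01 kN.

T = 36.15 kN, O_x = 18.62 kN, O_y = 24.01 kN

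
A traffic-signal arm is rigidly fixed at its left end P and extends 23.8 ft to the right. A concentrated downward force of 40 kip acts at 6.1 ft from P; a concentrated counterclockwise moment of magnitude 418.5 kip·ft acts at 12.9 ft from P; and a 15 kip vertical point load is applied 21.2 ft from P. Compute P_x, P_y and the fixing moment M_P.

P_x = 0, P_y = 55.00 kip, M_P = 143.5 kip·ft

ΣF_x = 0: P_x = 0.
ΣF_y = 0: P_y − 40 − 15 = 0 → P_y = 55.00 kip.
ΣM about P: M_P − 40·6.1 + 418.5 − 15·21.2 = 0 → M_P = 143.5 kip·ft.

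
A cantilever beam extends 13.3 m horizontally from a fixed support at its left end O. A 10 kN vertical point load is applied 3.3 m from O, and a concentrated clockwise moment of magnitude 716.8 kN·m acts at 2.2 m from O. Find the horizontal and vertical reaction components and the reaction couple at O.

ΣF_x = 0: O_x = 0.
ΣF_y = 0: O_y − 10 = 0 → O_y = 10.00 kN.
ΣM about O: M_O − 10·3.3 − 716.8 = 0 → M_O = 749.8 kN·m.

O_x = 0, O_y = 10.00 kN, M_O = 749.8 kN·m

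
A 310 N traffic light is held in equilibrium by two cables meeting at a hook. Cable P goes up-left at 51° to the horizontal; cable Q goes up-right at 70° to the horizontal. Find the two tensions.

T_P = 123.7 N, T_Q = 227.6 N

ΣF_x = 0: −T_P·cos51° + T_Q·cos70° = 0 → T_Q = 1.84001·T_P.
ΣF_y = 0: T_P·sin51° + T_Q·sin70° = 310.
Substitute: T_P·(0.777146 + 1.84001·0.939693) = 310 → T_P = 123.694 ≈ 123.7 N.
Then T_Q = 1.84001 × 123.694 = 227.6 N.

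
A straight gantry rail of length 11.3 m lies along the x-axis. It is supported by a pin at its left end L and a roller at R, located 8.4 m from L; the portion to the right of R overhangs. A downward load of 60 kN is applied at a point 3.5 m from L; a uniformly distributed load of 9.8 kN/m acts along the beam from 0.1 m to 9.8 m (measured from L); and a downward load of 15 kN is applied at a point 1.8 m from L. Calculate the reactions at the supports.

Resultant of the distributed load: 9.8 × 9.7 = 95.06 kN at 4.95 m from L.
ΣM about L: R_y·8.4 − 60·3.5 − (9.8·9.7)·4.95 − 15·1.8 = 0 → R_y = 707.547/8.4 = 84.2318 ≈ 84.23 kN.
ΣF_y = 0: L_y + 84.2318 − 60 − 9.8·9.7 − 15 = 0 → L_y = 85.83 kN.
ΣF_x = 0: no horizontal applied forces, so L_x = 0.

L_x = 0, L_y = 85.83 kN, R_y = 84.23 kN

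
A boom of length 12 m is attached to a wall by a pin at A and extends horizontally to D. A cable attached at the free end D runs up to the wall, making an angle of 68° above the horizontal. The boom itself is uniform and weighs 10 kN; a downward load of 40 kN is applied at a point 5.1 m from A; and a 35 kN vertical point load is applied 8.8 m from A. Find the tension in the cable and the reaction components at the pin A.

ΣM about A: T·sin68°·12 − 10·6 − 40·5.1 − 35·8.8 = 0 → T = 572/(12·0.927184) = 51.4101 ≈ 51.41 kN.
ΣF_x = 0: A_x − T·cos68° = 0 → A_x = 51.4101 × 0.374607 = 19.26 kN.
ΣF_y = 0: A_y + T·sin68° − 10 − 40 − 35 = 0 → A_y = 85 − 51.4101 × 0.927184 = 37.33 kN.

T = 51.41 kN, A_x = 19.26 kN, A_y = 37.33 kN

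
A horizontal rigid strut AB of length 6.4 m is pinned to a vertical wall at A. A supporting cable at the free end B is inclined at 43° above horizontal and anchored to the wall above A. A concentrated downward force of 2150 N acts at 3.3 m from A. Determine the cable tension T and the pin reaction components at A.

ΣM about A: T·sin43°·6.4 − 2150·3.3 = 0 → T = 7095/(6.4·0.681998) = 1625.51 ≈ 1626 N.
ΣF_x = 0: A_x − T·cos43° = 0 → A_x = 1625.51 × 0.731354 = 1189 N.
ΣF_y = 0: A_y + T·sin43° − 2150 = 0 → A_y = 2150 − 1625.51 × 0.681998 = 1041 N.

T = 1626 N, A_x = 1189 N, A_y = 1041 N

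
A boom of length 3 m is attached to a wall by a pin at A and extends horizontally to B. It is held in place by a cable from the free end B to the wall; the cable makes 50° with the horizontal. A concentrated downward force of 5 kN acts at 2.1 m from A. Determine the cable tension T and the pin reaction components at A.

T = 4.569 kN, A_x = 2.937 kN, A_y = 1.500 kN

ΣM about A: T·sin50°·3 − 5·2.1 = 0 → T = 10.5/(3·0.766044) = 4.56893 ≈ 4.569 kN.
ΣF_x = 0: A_x − T·cos50° = 0 → A_x = 4.56893 × 0.642788 = 2.937 kN.
ΣF_y = 0: A_y + T·sin50° − 5 = 0 → A_y = 5 − 4.56893 × 0.766044 = 1.500 kN.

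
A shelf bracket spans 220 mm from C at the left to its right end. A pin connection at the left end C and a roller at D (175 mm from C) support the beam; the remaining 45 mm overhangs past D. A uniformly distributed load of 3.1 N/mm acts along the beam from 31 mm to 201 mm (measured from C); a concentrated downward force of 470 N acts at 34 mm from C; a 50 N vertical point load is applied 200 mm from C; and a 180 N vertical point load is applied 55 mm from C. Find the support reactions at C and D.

C_x = 0, C_y = 672.6 N, D_y = 554.4 N

Resultant of the distributed load: 3.1 × 170 = 527 N at 116 mm from C.
Moments about C: D_y·175 − (3.1·170)·116 − 470·34 − 50·200 − 180·55 = 0 → D_y = 97012/175 = 554.354 ≈ 554.4 N.
ΣF_y = 0: C_y + 554.354 − 3.1·170 − 470 − 50 − 180 = 0 → C_y = 672.6 N.
ΣF_x = 0: no horizontal applied forces, so C_x = 0.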